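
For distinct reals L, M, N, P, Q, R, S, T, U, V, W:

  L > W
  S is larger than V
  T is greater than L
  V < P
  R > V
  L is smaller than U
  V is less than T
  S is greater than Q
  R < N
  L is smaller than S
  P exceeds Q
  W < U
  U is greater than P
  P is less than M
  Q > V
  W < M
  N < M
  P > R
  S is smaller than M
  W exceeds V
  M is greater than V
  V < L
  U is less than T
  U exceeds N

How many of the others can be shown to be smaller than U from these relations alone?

The elements the relations force below U are V, Q, W, R, L, N, P — no chain reaches any other.
That is 7.

7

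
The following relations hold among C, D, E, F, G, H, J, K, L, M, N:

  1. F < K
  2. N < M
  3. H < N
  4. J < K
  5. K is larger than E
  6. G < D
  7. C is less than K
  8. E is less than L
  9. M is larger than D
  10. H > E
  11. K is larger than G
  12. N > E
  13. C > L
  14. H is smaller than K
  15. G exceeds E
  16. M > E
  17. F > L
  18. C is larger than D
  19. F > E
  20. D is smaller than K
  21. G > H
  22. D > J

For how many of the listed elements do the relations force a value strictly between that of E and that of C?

The relations place E below C. An element lies strictly between them when it is forced above E and also forced below C.
Above E: {H, N, G, L, D, F, M, K}. Below C: {J, H, G, L, D}.
Intersection: {H, G, L, D} — 4.

4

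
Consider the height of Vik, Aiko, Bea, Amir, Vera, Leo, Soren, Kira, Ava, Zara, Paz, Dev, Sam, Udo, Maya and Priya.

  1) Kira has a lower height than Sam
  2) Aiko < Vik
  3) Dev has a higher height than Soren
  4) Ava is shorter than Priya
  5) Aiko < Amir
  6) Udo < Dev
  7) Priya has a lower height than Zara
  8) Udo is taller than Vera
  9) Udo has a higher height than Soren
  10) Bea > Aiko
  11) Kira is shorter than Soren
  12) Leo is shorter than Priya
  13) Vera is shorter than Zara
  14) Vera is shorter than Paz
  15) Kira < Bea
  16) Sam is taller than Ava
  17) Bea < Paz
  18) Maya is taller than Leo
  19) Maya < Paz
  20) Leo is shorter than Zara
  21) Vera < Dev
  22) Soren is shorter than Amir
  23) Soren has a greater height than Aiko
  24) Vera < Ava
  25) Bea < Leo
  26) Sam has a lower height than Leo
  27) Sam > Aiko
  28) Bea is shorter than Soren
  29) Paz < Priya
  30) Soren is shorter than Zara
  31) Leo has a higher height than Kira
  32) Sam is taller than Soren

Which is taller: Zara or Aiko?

Zara

The relevant relations are Aiko < Bea; Bea < Soren; Soren < Sam; Sam < Leo; Leo < Maya; Maya < Paz; Paz < Priya; Priya < Zara.
Chaining these gives Aiko < Bea < Soren < Sam < Leo < Maya < Paz < Priya < Zara.
So Aiko < Zara; Zara is the taller of the two.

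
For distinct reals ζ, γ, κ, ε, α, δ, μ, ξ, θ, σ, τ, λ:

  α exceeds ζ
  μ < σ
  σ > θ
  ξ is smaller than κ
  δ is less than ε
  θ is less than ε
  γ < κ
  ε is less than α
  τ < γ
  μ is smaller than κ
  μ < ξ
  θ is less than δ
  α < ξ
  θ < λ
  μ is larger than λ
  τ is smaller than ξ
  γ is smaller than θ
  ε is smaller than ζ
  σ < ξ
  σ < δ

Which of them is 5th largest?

ε

The consecutive relations fix a unique order: τ < γ < θ < λ < μ < σ < δ < ε < ζ < α < ξ < κ.
The 5th largest is ε.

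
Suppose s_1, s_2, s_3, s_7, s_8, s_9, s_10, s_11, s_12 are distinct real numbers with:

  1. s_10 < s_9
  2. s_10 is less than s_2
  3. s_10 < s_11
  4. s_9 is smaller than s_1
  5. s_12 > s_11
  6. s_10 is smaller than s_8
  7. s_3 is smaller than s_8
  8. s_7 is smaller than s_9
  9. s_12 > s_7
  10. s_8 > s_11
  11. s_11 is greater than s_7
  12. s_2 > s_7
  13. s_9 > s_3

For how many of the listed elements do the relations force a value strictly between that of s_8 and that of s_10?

Chaining upward from s_10 reaches: s_11, s_12, s_9, s_2, s_1.
Chaining downward from s_8 reaches: s_7, s_11, s_3.
Strictly between s_10 and s_8 are those in both lists: s_11 — 1 element.

1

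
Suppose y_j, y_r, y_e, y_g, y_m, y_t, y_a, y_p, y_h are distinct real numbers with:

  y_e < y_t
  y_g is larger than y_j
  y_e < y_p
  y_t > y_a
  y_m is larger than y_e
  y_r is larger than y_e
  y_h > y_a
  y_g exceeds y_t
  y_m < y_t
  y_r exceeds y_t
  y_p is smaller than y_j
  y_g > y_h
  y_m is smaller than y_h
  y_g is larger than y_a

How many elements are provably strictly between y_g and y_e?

5

The relations place y_e below y_g. An element lies strictly between them when it is forced above y_e and also forced below y_g.
Above y_e: {y_m, y_p, y_j, y_t, y_r, y_h}. Below y_g: {y_m, y_p, y_j, y_a, y_t, y_h}.
Intersection: {y_m, y_p, y_j, y_t, y_h} — 5.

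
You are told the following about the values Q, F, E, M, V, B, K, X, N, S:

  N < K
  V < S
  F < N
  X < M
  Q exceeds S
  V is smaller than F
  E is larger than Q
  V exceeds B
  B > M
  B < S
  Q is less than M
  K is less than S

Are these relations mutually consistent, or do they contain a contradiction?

We have Q < M stated directly, yet also M < B < V < F < N < K < S < Q by chaining the others — so M < Q. Contradiction.

inconsistent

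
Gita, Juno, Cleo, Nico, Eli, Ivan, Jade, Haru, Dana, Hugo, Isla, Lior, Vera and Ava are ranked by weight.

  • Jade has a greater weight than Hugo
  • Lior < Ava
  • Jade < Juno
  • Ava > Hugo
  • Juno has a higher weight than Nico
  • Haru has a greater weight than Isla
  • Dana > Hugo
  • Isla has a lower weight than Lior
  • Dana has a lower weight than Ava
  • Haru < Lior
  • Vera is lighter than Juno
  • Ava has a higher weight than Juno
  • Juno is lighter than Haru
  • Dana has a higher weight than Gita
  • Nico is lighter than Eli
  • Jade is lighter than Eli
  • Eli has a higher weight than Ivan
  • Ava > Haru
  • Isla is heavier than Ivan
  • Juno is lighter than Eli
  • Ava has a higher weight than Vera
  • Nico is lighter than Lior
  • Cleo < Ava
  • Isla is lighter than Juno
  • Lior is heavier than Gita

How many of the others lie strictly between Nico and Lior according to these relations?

2

The relations place Nico below Lior. An element lies strictly between them when it is forced above Nico and also forced below Lior.
Above Nico: {Juno, Eli, Haru, Ava}. Below Lior: {Hugo, Jade, Ivan, Isla, Vera, Juno, Gita, Haru}.
Intersection: {Juno, Haru} — 2.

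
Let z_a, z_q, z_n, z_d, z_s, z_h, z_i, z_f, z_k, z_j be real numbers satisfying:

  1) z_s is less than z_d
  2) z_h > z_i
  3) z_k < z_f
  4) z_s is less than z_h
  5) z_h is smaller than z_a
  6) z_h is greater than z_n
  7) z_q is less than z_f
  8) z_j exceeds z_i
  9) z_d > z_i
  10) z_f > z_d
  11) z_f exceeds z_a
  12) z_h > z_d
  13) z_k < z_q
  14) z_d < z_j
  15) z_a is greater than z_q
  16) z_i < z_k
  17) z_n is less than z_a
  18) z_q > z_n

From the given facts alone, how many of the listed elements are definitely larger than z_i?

7

The elements the relations force above z_i are z_d, z_j, z_k, z_q, z_h, z_a, z_f — no chain reaches any other.
That is 7.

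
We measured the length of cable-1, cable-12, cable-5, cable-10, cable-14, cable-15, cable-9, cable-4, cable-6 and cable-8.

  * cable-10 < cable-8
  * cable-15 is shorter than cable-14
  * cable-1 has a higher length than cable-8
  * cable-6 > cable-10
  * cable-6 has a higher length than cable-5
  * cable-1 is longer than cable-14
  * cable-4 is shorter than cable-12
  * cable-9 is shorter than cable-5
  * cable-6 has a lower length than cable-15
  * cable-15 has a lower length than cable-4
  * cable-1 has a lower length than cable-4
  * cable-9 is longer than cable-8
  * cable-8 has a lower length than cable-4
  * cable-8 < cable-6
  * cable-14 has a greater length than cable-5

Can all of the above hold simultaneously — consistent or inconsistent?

The single ordering cable-10 < cable-8 < cable-9 < cable-5 < cable-6 < cable-15 < cable-14 < cable-1 < cable-4 < cable-12 satisfies every listed relation, so no contradiction arises.

consistent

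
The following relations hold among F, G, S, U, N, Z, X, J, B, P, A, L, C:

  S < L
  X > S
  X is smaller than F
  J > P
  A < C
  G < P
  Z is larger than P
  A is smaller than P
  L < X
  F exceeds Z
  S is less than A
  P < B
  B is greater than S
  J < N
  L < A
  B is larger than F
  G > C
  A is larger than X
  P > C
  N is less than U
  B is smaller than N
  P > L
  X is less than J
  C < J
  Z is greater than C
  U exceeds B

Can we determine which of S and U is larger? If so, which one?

U

The relevant relations are S < L; L < X; X < A; A < C; C < G; G < P; P < Z; Z < F; F < B; B < N; N < U.
Chaining these gives S < L < X < A < C < G < P < Z < F < B < N < U.
So U is larger.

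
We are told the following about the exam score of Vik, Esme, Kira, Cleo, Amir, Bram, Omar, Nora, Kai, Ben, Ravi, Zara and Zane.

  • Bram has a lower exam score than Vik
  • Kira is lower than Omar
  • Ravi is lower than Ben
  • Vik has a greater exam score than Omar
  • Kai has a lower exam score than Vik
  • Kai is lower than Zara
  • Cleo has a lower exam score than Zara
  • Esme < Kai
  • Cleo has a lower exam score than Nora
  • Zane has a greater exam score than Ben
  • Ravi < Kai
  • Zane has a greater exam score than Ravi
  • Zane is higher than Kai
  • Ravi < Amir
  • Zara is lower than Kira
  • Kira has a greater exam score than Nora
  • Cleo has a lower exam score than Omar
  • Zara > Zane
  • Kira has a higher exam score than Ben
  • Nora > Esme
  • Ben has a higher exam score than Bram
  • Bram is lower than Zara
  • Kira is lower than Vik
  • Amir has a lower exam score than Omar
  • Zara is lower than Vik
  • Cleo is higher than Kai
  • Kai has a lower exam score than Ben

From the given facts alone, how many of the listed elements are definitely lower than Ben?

4

Directly below Ben: Bram, Ravi, Kai.
One step further: Esme (4 so far).
Nothing else is reachable below Ben; 4 in all.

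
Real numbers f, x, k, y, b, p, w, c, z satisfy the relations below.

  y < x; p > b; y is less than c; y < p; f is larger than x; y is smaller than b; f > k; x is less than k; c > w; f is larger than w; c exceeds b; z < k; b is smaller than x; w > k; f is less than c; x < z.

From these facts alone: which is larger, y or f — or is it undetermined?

f

y < b and b < x give y < x.
With x < z: y < b < x < z.
With z < k: y < b < x < z < k.
With k < w: y < b < x < z < k < w.
Then w < f extends the chain to f.
So f is larger.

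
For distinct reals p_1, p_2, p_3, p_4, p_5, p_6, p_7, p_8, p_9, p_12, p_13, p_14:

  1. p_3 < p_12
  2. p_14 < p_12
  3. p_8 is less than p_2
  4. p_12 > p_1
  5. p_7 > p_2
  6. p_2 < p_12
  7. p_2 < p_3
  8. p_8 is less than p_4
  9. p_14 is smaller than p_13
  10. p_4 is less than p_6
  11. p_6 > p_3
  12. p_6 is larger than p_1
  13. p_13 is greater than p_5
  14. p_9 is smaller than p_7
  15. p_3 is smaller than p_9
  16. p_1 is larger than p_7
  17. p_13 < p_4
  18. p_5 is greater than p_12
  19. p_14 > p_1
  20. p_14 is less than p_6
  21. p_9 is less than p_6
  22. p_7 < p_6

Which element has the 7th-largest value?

Piecing the relations together gives one ordering: p_8 < p_2 < p_3 < p_9 < p_7 < p_1 < p_14 < p_12 < p_5 < p_13 < p_4 < p_6.
The 7th largest is p_1.

p_1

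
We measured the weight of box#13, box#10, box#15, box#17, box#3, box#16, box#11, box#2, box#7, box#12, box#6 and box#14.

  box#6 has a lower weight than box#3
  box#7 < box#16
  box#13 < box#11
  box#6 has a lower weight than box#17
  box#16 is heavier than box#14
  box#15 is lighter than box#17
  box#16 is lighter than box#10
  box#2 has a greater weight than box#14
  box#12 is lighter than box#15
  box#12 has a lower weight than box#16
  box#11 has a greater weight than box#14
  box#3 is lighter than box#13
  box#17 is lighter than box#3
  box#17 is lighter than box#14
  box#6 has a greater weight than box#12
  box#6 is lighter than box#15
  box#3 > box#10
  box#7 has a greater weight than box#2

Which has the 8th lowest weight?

The consecutive relations fix a unique order: box#12 < box#6 < box#15 < box#17 < box#14 < box#2 < box#7 < box#16 < box#10 < box#3 < box#13 < box#11.
The 8th smallest is box#16.

box#16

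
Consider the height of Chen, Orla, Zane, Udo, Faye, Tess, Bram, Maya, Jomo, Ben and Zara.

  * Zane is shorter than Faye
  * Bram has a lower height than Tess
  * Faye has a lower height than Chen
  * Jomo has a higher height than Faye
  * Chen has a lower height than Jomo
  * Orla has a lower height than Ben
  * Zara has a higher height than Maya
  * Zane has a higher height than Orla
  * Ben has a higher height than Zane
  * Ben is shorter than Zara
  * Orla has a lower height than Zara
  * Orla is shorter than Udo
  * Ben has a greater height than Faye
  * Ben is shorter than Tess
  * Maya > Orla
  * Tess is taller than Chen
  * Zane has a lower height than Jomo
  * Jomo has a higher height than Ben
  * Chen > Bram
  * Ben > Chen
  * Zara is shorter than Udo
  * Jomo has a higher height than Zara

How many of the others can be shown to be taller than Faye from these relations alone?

The elements the relations force above Faye are Chen, Ben, Tess, Zara, Jomo, Udo — no chain reaches any other.
That is 6.

6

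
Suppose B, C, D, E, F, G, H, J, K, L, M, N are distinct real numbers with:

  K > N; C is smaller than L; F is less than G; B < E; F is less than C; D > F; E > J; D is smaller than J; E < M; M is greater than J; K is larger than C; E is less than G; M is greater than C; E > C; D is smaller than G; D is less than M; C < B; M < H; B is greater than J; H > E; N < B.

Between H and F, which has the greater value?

F < D < J < B < E < M < H, by transitivity through D, J, B, E, M.
So F < H; H is the larger of the two.

H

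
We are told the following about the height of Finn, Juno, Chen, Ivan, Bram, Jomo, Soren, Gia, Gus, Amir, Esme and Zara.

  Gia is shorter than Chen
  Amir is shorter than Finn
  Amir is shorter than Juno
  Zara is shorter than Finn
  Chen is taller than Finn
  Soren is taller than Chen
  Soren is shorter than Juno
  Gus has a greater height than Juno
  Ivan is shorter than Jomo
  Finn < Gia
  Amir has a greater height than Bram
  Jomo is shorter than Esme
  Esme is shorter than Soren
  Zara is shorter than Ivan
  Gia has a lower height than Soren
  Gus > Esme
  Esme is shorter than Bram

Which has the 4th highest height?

Chaining the given pairs: Zara < Ivan < Jomo < Esme < Bram < Amir < Finn < Gia < Chen < Soren < Juno < Gus.
The 4th largest is Chen.

Chen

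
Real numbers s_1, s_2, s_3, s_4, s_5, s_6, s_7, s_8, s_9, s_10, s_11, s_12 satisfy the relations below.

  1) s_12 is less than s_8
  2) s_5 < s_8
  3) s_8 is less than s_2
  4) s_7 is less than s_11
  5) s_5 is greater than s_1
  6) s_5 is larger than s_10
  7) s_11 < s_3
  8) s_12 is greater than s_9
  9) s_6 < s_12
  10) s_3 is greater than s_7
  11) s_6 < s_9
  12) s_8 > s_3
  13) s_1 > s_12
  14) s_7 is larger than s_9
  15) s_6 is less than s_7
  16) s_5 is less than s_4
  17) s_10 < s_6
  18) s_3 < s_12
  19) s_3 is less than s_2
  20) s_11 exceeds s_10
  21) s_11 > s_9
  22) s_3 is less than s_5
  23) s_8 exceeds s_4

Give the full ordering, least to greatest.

The consecutive links are each given: s_10 < s_6; s_6 < s_9; s_9 < s_7; s_7 < s_11; s_11 < s_3; s_3 < s_12; s_12 < s_1; s_1 < s_5; s_5 < s_4; s_4 < s_8; s_8 < s_2.

s_10 < s_6 < s_9 < s_7 < s_11 < s_3 < s_12 < s_1 < s_5 < s_4 < s_8 < s_2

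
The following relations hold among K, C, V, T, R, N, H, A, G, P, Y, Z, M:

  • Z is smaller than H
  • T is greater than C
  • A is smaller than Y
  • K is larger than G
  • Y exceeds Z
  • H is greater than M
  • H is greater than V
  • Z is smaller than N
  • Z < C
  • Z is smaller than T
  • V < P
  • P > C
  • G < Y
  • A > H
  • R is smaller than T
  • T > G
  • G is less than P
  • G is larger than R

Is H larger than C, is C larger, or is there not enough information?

Following every chain through C: above C we get T, P; below C we get Z.
H is not reached, and no chain runs the other way from H to C.
So the given relations leave the order of C and H undetermined.

undetermined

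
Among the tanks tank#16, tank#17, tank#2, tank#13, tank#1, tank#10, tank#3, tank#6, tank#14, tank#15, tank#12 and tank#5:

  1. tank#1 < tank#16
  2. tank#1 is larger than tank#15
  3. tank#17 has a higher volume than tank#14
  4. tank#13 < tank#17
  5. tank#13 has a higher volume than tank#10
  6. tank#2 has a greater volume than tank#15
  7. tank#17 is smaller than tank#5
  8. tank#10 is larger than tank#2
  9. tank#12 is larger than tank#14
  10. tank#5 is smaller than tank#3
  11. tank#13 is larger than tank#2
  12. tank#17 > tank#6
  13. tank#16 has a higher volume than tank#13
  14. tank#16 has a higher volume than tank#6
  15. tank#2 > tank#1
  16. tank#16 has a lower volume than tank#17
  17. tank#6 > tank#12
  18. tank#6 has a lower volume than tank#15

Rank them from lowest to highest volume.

The consecutive links are each given: tank#14 < tank#12; tank#12 < tank#6; tank#6 < tank#15; tank#15 < tank#1; tank#1 < tank#2; tank#2 < tank#10; tank#10 < tank#13; tank#13 < tank#16; tank#16 < tank#17; tank#17 < tank#5; tank#5 < tank#3.

tank#14 < tank#12 < tank#6 < tank#15 < tank#1 < tank#2 < tank#10 < tank#13 < tank#16 < tank#17 < tank#5 < tank#3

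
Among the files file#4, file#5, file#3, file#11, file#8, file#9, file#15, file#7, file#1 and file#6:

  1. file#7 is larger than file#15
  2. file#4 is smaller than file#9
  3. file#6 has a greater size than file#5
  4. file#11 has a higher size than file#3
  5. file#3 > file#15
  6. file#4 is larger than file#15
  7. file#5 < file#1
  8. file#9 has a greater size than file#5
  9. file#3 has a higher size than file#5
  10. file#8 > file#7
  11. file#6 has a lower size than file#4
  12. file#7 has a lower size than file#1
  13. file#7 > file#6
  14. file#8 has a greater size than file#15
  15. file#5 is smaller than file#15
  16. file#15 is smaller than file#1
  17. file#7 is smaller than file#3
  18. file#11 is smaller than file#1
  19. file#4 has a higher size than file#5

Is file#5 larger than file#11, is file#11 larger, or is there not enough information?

Following the relations from file#5: file#5 < file#6 < file#7 < file#3 < file#11.
So file#11 is larger.

file#11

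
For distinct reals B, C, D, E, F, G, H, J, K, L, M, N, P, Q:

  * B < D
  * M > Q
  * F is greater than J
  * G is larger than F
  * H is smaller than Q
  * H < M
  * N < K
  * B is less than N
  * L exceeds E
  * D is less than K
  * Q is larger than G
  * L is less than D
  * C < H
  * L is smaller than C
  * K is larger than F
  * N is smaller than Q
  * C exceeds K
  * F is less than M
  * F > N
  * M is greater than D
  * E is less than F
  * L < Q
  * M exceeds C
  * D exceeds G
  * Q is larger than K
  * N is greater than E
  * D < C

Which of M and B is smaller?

The relevant relations are B < N; N < F; F < G; G < D; D < K; K < C; C < H; H < Q; Q < M.
Together: B < N < F < G < D < K < C < H < Q < M.
So B < M; B is the smaller of the two.

B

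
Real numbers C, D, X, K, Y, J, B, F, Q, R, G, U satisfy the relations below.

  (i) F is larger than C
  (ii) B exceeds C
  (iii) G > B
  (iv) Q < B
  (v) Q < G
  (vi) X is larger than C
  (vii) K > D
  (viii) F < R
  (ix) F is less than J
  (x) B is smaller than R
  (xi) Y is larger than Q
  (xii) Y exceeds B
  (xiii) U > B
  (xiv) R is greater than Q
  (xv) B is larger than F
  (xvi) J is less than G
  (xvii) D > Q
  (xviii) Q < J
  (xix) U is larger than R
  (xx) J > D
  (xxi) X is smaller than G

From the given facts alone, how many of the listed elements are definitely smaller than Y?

4

Directly below Y: Q, B.
One step further: C, F (4 so far).
Nothing else is reachable below Y; 4 in all.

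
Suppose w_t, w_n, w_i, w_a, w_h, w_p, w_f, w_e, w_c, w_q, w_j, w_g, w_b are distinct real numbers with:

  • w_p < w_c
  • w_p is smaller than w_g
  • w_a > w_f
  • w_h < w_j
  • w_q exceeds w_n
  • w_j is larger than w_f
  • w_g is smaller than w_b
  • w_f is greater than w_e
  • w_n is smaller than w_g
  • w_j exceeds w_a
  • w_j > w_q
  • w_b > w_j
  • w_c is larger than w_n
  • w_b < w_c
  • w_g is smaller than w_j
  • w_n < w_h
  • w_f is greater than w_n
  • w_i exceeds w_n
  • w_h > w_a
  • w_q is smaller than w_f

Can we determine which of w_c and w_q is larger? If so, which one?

Link the given pairs in sequence: w_q < w_f; w_f < w_a; w_a < w_h; w_h < w_j; w_j < w_b; w_b < w_c.
Chaining these gives w_q < w_f < w_a < w_h < w_j < w_b < w_c.
So w_c is larger.

w_c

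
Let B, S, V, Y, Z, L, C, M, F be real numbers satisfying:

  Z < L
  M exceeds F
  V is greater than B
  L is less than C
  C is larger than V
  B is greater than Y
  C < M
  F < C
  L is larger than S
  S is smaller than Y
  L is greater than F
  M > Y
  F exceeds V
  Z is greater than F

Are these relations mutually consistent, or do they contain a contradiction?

consistent

The single ordering S < Y < B < V < F < Z < L < C < M satisfies every listed relation, so no contradiction arises.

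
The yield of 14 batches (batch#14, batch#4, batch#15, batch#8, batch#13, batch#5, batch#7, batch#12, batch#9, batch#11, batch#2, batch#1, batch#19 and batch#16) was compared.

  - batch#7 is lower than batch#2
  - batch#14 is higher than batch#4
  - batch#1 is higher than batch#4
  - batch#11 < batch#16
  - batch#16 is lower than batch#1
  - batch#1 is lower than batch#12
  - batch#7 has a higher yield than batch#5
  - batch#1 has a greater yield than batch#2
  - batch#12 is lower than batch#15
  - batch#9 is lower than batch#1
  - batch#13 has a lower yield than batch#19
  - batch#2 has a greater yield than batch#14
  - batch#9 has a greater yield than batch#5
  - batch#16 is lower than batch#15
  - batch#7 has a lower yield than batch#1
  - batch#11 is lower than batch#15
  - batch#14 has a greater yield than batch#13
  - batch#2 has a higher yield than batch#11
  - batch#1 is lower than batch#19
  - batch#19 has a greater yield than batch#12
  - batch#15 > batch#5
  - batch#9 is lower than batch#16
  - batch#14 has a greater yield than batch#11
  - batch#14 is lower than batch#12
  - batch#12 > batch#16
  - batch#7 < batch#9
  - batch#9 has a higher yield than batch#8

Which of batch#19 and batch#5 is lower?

The relevant relations are batch#5 < batch#7; batch#7 < batch#9; batch#9 < batch#16; batch#16 < batch#1; batch#1 < batch#12; batch#12 < batch#19.
Chaining these gives batch#5 < batch#7 < batch#9 < batch#16 < batch#1 < batch#12 < batch#19.
So batch#5 < batch#19; batch#5 is the lower of the two.

batch#5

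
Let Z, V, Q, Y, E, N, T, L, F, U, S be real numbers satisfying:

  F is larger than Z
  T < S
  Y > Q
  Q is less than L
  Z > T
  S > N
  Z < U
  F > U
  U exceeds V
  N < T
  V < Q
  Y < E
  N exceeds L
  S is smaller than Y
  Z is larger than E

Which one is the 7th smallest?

Chaining the given pairs: V < Q < L < N < T < S < Y < E < Z < U < F.
Counting 7 from the smallest end gives Y.

Y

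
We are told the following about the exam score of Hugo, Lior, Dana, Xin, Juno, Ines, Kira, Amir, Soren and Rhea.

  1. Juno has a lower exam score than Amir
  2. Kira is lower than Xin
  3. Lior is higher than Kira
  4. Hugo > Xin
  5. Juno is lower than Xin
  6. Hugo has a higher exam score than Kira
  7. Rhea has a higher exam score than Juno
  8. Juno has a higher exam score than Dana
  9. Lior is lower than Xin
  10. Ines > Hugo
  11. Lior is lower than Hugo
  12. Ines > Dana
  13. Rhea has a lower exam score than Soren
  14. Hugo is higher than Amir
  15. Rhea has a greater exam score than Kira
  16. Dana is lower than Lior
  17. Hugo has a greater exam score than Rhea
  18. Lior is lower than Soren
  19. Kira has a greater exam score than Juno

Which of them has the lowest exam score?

Chaining upward from Dana: directly above it, Juno, Lior, Ines; then Kira, Xin, Amir, Rhea, Hugo, Soren.
That covers every other element, and nothing is given below Dana, so Dana is the lowest exam score.

Dana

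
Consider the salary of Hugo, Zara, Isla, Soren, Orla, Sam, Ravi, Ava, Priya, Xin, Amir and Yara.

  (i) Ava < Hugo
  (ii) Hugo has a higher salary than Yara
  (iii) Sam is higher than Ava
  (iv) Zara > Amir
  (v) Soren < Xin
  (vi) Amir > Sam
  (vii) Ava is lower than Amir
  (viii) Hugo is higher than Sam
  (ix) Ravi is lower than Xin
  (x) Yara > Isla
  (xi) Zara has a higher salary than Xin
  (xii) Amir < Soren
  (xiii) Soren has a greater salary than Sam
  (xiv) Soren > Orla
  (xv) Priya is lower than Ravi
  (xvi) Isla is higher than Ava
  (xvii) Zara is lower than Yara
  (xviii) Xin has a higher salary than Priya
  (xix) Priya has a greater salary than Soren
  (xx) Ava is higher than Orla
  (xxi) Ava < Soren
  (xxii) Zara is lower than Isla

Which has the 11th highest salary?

Ava

Piecing the relations together gives one ordering: Orla < Ava < Sam < Amir < Soren < Priya < Ravi < Xin < Zara < Isla < Yara < Hugo.
Counting 11 from the largest end gives Ava.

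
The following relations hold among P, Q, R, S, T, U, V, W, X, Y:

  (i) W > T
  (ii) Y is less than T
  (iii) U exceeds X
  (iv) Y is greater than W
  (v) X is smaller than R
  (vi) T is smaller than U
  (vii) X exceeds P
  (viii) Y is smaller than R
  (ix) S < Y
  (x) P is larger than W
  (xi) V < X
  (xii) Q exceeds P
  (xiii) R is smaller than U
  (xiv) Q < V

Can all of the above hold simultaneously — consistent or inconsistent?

Chaining the given relations yields Y < T < W, so Y < W. But one relation states W < Y. These cannot both hold.

inconsistent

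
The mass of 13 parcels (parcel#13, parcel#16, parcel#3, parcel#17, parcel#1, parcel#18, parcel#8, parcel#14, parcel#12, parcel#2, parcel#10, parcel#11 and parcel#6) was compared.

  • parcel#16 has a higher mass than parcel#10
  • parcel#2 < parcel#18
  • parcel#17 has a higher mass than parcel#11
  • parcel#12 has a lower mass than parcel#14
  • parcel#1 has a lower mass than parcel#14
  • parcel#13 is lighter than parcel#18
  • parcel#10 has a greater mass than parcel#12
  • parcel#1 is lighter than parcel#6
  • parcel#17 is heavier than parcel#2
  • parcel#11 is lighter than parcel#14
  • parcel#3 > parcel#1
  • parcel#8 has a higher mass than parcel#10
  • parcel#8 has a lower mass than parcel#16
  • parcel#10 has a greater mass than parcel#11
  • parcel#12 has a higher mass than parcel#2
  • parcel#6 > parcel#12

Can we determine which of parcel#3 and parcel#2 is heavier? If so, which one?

Following every chain through parcel#2: above parcel#2 we get parcel#12, parcel#10, parcel#6, parcel#8, parcel#16, parcel#17, parcel#14, parcel#18.
parcel#3 is not reached, and no chain runs the other way from parcel#3 to parcel#2.
So the given relations leave the order of parcel#2 and parcel#3 undetermined.

undetermined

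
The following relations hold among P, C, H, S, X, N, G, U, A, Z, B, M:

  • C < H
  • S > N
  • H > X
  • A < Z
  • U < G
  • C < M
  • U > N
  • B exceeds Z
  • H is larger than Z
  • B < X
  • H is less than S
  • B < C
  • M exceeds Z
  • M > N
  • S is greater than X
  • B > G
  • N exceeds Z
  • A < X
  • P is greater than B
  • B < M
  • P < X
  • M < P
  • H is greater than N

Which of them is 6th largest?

The consecutive relations fix a unique order: A < Z < N < U < G < B < C < M < P < X < H < S.
Counting 6 from the largest end gives C.

C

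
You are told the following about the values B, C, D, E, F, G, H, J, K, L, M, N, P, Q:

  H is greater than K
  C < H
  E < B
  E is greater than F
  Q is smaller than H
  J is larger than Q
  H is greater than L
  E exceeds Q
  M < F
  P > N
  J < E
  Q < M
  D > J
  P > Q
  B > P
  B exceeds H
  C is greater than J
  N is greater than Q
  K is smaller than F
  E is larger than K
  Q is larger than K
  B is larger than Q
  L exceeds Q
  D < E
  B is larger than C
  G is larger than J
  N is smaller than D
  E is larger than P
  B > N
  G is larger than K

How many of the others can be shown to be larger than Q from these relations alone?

From Q the given relations immediately reach J, N, P, L, H, M, E, B.
From those, C, D, F, G — 12 in total.
No other element is forced above Q by the given relations, so the count is 12.

12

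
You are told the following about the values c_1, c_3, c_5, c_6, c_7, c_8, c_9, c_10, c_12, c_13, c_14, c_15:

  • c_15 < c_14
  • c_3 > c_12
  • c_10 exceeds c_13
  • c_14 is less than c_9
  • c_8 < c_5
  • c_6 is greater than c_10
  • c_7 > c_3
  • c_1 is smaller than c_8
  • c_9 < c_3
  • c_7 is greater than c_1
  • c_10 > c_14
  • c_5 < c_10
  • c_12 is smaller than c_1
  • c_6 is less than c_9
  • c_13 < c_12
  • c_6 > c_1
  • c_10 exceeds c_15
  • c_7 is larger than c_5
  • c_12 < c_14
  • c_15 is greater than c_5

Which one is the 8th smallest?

c_10

The consecutive relations fix a unique order: c_13 < c_12 < c_1 < c_8 < c_5 < c_15 < c_14 < c_10 < c_6 < c_9 < c_3 < c_7.
Counting 8 from the smallest end gives c_10.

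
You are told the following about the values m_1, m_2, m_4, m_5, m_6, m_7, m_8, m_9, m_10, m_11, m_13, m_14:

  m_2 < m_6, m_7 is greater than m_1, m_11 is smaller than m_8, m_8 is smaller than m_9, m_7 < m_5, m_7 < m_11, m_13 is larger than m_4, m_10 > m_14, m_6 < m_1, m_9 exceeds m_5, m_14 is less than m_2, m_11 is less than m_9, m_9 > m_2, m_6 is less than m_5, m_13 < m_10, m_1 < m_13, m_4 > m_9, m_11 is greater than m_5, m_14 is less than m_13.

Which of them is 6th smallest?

m_5

Piecing the relations together gives one ordering: m_14 < m_2 < m_6 < m_1 < m_7 < m_5 < m_11 < m_8 < m_9 < m_4 < m_13 < m_10.
Counting 6 from the smallest end gives m_5.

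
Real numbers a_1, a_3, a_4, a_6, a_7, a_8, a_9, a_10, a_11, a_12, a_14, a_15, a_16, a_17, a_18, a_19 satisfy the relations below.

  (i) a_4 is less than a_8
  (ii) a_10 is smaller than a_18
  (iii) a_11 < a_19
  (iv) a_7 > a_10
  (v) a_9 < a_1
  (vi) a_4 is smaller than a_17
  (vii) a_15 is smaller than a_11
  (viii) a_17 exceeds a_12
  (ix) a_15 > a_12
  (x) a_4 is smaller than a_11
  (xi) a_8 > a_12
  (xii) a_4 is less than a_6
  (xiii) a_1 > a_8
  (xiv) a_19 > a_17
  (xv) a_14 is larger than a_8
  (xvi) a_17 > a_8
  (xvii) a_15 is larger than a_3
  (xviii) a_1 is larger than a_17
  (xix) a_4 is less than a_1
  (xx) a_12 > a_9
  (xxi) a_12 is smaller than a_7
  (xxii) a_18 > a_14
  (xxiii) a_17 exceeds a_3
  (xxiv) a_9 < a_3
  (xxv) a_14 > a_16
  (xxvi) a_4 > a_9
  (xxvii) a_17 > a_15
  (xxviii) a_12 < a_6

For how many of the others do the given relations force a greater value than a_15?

4

The elements the relations force above a_15 are a_17, a_1, a_11, a_19 — no chain reaches any other.
That is 4.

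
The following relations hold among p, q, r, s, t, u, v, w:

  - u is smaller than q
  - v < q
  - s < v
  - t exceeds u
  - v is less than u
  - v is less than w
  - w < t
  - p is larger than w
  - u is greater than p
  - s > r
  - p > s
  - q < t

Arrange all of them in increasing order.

r < s < v < w < p < u < q < t

Nothing is placed below r, so it is least; from there r < s; s < v; v < w; w < p; p < u; u < q; q < t, each given directly.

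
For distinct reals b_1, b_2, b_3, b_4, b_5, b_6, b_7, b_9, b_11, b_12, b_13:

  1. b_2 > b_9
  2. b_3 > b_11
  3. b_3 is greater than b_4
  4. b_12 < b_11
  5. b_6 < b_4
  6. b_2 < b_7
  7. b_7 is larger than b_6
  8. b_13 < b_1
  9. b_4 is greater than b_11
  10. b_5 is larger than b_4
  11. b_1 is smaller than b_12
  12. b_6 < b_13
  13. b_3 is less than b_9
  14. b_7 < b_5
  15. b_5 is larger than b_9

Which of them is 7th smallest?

Piecing the relations together gives one ordering: b_6 < b_13 < b_1 < b_12 < b_11 < b_4 < b_3 < b_9 < b_2 < b_7 < b_5.
The 7th smallest is b_3.

b_3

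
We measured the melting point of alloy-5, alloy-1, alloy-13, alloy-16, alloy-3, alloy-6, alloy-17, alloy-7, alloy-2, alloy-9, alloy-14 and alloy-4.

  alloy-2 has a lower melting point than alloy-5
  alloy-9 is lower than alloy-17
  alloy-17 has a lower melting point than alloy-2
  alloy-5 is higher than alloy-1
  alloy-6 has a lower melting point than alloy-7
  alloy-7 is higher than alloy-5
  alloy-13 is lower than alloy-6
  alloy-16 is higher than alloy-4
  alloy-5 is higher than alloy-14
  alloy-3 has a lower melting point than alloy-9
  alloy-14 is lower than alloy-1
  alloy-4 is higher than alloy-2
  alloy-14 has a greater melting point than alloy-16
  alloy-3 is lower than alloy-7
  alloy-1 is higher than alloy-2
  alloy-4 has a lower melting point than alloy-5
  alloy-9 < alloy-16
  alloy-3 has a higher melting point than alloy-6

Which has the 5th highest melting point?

Piecing the relations together gives one ordering: alloy-13 < alloy-6 < alloy-3 < alloy-9 < alloy-17 < alloy-2 < alloy-4 < alloy-16 < alloy-14 < alloy-1 < alloy-5 < alloy-7.
The 5th largest is alloy-16.

alloy-16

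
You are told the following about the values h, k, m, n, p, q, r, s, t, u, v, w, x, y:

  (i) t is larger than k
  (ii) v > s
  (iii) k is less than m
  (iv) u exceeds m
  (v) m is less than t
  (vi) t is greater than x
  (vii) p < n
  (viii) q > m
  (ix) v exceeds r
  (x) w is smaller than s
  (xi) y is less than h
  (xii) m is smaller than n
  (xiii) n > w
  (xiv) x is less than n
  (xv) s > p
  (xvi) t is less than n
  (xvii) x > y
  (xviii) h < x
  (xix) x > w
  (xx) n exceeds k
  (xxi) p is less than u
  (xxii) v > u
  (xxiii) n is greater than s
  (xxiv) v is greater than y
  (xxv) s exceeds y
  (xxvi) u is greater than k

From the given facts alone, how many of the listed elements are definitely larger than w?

The elements the relations force above w are s, x, v, t, n — no chain reaches any other.
That is 5.

5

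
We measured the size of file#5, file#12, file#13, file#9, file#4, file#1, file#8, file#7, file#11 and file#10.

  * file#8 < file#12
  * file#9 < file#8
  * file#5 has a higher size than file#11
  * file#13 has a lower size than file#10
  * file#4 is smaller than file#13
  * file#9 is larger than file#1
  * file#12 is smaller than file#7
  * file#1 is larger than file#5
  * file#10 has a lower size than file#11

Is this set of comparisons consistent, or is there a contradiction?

consistent

The single ordering file#4 < file#13 < file#10 < file#11 < file#5 < file#1 < file#9 < file#8 < file#12 < file#7 satisfies every listed relation, so no contradiction arises.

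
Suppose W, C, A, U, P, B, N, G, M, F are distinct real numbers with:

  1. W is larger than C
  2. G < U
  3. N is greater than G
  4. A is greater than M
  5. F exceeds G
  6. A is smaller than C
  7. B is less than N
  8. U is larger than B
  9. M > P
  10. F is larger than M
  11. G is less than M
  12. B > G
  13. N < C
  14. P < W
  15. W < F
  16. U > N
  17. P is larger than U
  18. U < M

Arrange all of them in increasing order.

G < B < N < U < P < M < A < C < W < F

Nothing is placed below G, so it is least; from there G < B; B < N; N < U; U < P; P < M; M < A; A < C; C < W; W < F, each given directly.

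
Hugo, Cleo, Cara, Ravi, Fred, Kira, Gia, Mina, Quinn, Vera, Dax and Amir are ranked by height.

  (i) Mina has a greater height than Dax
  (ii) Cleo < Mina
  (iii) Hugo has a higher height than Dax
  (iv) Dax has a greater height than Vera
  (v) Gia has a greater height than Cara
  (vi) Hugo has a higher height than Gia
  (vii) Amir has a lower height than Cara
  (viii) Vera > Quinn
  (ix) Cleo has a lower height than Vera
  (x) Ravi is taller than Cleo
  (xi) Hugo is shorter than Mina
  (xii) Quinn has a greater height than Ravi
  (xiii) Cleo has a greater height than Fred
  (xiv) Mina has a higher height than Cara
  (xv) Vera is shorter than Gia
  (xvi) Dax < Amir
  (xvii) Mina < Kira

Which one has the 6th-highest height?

Amir

The consecutive relations fix a unique order: Fred < Cleo < Ravi < Quinn < Vera < Dax < Amir < Cara < Gia < Hugo < Mina < Kira.
The 6th largest is Amir.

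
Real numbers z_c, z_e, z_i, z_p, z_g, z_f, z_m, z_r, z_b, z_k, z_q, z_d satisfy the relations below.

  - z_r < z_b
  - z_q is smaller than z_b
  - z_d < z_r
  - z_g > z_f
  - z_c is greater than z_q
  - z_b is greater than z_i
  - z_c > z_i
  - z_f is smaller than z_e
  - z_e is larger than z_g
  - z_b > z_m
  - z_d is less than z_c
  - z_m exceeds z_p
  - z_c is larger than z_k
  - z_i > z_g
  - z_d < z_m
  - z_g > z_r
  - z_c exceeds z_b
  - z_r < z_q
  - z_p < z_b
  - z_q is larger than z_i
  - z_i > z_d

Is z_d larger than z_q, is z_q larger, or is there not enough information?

z_q

z_d < z_r < z_g < z_i < z_q, by transitivity through z_r, z_g, z_i.
So z_q is larger.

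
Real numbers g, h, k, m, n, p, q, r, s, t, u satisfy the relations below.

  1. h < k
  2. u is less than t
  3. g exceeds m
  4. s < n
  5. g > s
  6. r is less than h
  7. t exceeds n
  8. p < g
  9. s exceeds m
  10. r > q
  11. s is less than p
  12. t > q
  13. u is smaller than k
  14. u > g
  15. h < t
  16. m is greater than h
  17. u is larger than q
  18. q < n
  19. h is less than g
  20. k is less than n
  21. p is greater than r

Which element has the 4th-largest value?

Piecing the relations together gives one ordering: q < r < h < m < s < p < g < u < k < n < t.
Counting 4 from the largest end gives u.

u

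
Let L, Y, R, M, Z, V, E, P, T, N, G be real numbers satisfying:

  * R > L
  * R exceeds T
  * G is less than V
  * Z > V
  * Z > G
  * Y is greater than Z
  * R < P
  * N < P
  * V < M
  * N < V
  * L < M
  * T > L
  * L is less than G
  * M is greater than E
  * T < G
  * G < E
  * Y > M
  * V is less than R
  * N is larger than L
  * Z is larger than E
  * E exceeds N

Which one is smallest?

Chaining upward from L: directly above it, N, T, G, R, M; then E, V, P, Z, Y.
That covers every other element, and nothing is given below L, so L is the smallest.

L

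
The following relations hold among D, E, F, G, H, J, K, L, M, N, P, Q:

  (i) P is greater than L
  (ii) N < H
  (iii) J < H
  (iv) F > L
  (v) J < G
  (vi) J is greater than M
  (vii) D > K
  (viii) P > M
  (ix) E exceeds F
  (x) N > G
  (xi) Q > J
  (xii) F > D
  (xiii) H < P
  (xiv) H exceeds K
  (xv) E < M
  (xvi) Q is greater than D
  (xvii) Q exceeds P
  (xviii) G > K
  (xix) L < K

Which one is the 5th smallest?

E

Chaining the given pairs: L < K < D < F < E < M < J < G < N < H < P < Q.
The 5th smallest is E.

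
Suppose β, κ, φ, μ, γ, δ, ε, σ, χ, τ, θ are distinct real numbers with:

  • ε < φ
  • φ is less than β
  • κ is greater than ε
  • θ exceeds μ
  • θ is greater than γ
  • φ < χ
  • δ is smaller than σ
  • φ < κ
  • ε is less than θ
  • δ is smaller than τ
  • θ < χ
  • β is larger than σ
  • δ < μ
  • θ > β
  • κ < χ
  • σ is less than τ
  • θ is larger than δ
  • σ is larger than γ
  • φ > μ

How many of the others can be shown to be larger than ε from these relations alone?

Directly above ε: φ, κ, θ.
One step further: β, χ (5 so far).
Nothing else is reachable above ε; 5 in all.

5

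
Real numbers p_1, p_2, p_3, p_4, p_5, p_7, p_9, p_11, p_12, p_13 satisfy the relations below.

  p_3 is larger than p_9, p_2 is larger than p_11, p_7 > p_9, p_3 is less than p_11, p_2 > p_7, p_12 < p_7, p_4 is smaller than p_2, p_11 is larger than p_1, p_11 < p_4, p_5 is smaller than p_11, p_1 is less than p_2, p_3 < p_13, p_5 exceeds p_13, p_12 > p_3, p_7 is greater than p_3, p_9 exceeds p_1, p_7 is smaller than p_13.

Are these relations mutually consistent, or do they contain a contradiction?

consistent

The single ordering p_1 < p_9 < p_3 < p_12 < p_7 < p_13 < p_5 < p_11 < p_4 < p_2 satisfies every listed relation, so no contradiction arises.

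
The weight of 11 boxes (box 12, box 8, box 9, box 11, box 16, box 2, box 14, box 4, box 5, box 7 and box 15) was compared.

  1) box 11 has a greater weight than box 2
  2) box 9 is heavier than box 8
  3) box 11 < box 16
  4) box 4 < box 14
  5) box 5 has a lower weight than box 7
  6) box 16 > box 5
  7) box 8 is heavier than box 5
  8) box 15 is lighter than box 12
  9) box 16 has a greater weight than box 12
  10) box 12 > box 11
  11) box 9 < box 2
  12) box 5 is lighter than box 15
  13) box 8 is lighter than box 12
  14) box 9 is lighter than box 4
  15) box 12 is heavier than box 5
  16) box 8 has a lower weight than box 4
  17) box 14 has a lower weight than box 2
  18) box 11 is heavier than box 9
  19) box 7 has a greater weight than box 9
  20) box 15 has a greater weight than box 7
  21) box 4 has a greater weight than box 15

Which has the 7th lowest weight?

box 14

Chaining the given pairs: box 5 < box 8 < box 9 < box 7 < box 15 < box 4 < box 14 < box 2 < box 11 < box 12 < box 16.
Counting 7 from the smallest end gives box 14.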